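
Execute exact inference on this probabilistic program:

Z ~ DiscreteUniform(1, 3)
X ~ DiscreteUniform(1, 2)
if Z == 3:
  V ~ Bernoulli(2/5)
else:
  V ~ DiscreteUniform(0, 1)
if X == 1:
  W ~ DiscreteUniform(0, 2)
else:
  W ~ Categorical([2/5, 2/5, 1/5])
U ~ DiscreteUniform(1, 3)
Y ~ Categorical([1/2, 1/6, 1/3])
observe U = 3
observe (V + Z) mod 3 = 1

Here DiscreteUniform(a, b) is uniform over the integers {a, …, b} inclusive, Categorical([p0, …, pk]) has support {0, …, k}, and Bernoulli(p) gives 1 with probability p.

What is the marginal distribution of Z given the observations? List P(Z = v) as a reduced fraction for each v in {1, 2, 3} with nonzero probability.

P(Z=1) = 5/9, P(Z=3) = 4/9

Enumerate traces; 36 have nonzero weight after conditioning:
  (Z=1, X=1, V=0, W=0, U=3, Y=0) weight 1/216
  (Z=1, X=1, V=0, W=0, U=3, Y=1) weight 1/648
  (Z=1, X=1, V=0, W=0, U=3, Y=2) weight 1/324
  (Z=1, X=1, V=0, W=1, U=3, Y=0) weight 1/216
  (Z=1, X=1, V=0, W=1, U=3, Y=1) weight 1/648
  (Z=1, X=1, V=0, W=1, U=3, Y=2) weight 1/324
  (Z=1, X=1, V=0, W=2, U=3, Y=0) weight 1/216
  (Z=1, X=1, V=0, W=2, U=3, Y=1) weight 1/648
  (Z=3, X=1, V=1, W=0, U=3, Y=0) weight 1/270
  … 27 more
Group by Z:
  weight(Z=1) = 1/18
  weight(Z=3) = 2/45
Total weight = 1/18 + 2/45 = 1/10
P(Z=1 | obs) = 1/18 / 1/10 = 5/9
P(Z=3 | obs) = 2/45 / 1/10 = 4/9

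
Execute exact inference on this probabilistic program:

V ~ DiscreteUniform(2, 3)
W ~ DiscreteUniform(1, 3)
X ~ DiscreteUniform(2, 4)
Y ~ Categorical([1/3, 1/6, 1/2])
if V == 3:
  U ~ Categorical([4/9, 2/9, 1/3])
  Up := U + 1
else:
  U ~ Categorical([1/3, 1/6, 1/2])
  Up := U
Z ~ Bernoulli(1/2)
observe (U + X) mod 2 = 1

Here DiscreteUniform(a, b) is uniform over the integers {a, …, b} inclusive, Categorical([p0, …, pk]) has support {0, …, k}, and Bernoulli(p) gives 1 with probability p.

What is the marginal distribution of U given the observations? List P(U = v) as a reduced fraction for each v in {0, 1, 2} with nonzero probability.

P(U=0) = 14/43, P(U=1) = 14/43, P(U=2) = 15/43

Enumerate traces; 144 have nonzero weight after conditioning:
  (V=2, W=1, X=2, Y=0, U=1, Z=0) weight 1/648
  (V=2, W=1, X=2, Y=0, U=1, Z=1) weight 1/648
  (V=2, W=1, X=2, Y=1, U=1, Z=0) weight 1/1296
  (V=2, W=1, X=2, Y=1, U=1, Z=1) weight 1/1296
  (V=2, W=1, X=2, Y=2, U=1, Z=0) weight 1/432
  (V=2, W=1, X=2, Y=2, U=1, Z=1) weight 1/432
  (V=2, W=1, X=3, Y=0, U=0, Z=0) weight 1/324
  (V=2, W=1, X=3, Y=0, U=0, Z=1) weight 1/324
  (V=2, W=1, X=3, Y=0, U=2, Z=0) weight 1/216
  … 135 more
Group by U:
  weight(U=0) = 7/54
  weight(U=1) = 7/54
  weight(U=2) = 5/36
Total weight = 7/54 + 7/54 + 5/36 = 43/108
P(U=0 | obs) = 7/54 / 43/108 = 14/43
P(U=1 | obs) = 7/54 / 43/108 = 14/43
P(U=2 | obs) = 5/36 / 43/108 = 15/43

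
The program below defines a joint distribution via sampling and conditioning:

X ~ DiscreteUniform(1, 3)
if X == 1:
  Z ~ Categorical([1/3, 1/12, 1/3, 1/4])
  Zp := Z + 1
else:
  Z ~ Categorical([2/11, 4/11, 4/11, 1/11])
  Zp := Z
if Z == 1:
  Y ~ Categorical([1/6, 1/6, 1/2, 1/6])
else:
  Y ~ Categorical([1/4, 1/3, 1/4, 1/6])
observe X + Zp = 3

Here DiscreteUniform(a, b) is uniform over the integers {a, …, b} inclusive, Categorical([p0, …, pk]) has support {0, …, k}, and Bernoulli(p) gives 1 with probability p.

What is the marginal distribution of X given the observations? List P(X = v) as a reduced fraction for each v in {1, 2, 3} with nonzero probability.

P(X=1) = 11/83, P(X=2) = 48/83, P(X=3) = 24/83

Enumerate traces; 12 have nonzero weight after conditioning:
  (X=1, Z=1, Y=0) weight 1/216
  (X=1, Z=1, Y=1) weight 1/216
  (X=1, Z=1, Y=2) weight 1/72
  (X=1, Z=1, Y=3) weight 1/216
  (X=2, Z=1, Y=0) weight 2/99
  (X=2, Z=1, Y=1) weight 2/99
  (X=2, Z=1, Y=2) weight 2/33
  (X=2, Z=1, Y=3) weight 2/99
  (X=3, Z=0, Y=0) weight 1/66
  … 3 more
Group by X:
  weight(X=1) = 1/36
  weight(X=2) = 4/33
  weight(X=3) = 2/33
Total weight = 1/36 + 4/33 + 2/33 = 83/396
P(X=1 | obs) = 1/36 / 83/396 = 11/83
P(X=2 | obs) = 4/33 / 83/396 = 48/83
P(X=3 | obs) = 2/33 / 83/396 = 24/83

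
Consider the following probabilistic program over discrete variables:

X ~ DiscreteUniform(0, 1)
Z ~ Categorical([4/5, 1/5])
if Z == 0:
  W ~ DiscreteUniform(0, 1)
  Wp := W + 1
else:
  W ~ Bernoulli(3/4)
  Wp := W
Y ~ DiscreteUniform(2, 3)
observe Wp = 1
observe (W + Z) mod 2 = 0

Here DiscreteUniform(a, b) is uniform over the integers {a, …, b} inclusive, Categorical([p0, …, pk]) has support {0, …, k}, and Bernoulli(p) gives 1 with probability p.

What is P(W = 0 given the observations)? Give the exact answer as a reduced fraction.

Enumerate traces; 8 have nonzero weight after conditioning:
  (X=0, Z=0, W=0, Y=2) weight 1/10
  (X=0, Z=0, W=0, Y=3) weight 1/10
  (X=0, Z=1, W=1, Y=2) weight 3/80
  (X=0, Z=1, W=1, Y=3) weight 3/80
  (X=1, Z=0, W=0, Y=2) weight 1/10
  (X=1, Z=0, W=0, Y=3) weight 1/10
  (X=1, Z=1, W=1, Y=2) weight 3/80
  (X=1, Z=1, W=1, Y=3) weight 3/80
Group by W:
  weight(W=0) = 2/5
  weight(W=1) = 3/20
Total weight = 2/5 + 3/20 = 11/20
P(W=0 | obs) = 2/5 / 11/20 = 8/11
P(W=1 | obs) = 3/20 / 11/20 = 3/11

P(W = 0 | obs) = 8/11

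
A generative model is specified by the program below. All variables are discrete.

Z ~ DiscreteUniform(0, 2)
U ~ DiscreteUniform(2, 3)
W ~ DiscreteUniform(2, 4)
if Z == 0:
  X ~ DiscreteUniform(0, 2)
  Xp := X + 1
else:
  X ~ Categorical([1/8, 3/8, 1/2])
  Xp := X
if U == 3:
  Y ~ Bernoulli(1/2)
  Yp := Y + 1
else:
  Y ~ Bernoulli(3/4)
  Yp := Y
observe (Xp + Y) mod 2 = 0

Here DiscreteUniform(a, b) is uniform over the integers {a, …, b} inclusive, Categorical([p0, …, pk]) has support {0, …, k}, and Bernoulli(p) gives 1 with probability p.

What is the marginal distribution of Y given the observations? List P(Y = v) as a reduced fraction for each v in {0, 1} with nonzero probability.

Enumerate traces; 54 have nonzero weight after conditioning:
  (Z=0, U=2, W=2, X=0, Y=1) weight 1/72
  (Z=0, U=2, W=2, X=1, Y=0) weight 1/216
  (Z=0, U=2, W=2, X=2, Y=1) weight 1/72
  (Z=0, U=2, W=3, X=0, Y=1) weight 1/72
  (Z=0, U=2, W=3, X=1, Y=0) weight 1/216
  (Z=0, U=2, W=3, X=2, Y=1) weight 1/72
  (Z=0, U=2, W=4, X=0, Y=1) weight 1/72
  (Z=0, U=2, W=4, X=1, Y=0) weight 1/216
  … 46 more
Group by Y:
  weight(Y=0) = 19/96
  weight(Y=1) = 85/288
Total weight = 19/96 + 85/288 = 71/144
P(Y=0 | obs) = 19/96 / 71/144 = 57/142
P(Y=1 | obs) = 85/288 / 71/144 = 85/142

P(Y=0) = 57/142, P(Y=1) = 85/142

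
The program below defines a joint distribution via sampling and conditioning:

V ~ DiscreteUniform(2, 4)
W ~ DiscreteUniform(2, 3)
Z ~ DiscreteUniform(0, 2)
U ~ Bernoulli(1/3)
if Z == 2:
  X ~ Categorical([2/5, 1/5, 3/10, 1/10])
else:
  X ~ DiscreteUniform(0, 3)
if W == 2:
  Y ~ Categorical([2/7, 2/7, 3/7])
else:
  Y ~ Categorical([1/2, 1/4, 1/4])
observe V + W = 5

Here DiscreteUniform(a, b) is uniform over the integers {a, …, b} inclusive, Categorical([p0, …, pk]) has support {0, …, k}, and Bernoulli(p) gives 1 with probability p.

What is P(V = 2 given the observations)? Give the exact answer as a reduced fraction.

Enumerate traces; 144 have nonzero weight after conditioning:
  (V=2, W=3, Z=0, U=0, X=0, Y=0) weight 1/216
  (V=2, W=3, Z=0, U=0, X=0, Y=1) weight 1/432
  (V=2, W=3, Z=0, U=0, X=0, Y=2) weight 1/432
  (V=2, W=3, Z=0, U=0, X=1, Y=0) weight 1/216
  (V=2, W=3, Z=0, U=0, X=1, Y=1) weight 1/432
  (V=2, W=3, Z=0, U=0, X=1, Y=2) weight 1/432
  (V=2, W=3, Z=0, U=0, X=2, Y=0) weight 1/216
  (V=2, W=3, Z=0, U=0, X=2, Y=1) weight 1/432
  (V=3, W=2, Z=0, U=0, X=0, Y=0) weight 1/378
  … 135 more
Group by V:
  weight(V=2) = 1/6
  weight(V=3) = 1/6
Total weight = 1/6 + 1/6 = 1/3
P(V=2 | obs) = 1/6 / 1/3 = 1/2
P(V=3 | obs) = 1/6 / 1/3 = 1/2

P(V = 2 | obs) = 1/2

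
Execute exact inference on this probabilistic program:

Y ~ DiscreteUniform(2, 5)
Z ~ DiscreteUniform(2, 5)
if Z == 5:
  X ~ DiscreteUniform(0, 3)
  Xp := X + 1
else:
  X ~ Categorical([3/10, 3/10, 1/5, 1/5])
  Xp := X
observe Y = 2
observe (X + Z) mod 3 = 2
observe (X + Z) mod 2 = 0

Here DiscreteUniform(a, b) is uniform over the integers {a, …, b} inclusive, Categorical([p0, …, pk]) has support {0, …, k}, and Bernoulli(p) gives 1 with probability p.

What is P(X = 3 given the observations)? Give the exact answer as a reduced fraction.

P(X = 3 | obs) = 5/11

Enumerate traces; 2 have nonzero weight after conditioning:
  (Y=2, Z=2, X=0) weight 3/160
  (Y=2, Z=5, X=3) weight 1/64
Group by X:
  weight(X=0) = 3/160
  weight(X=3) = 1/64
Total weight = 3/160 + 1/64 = 11/320
P(X=0 | obs) = 3/160 / 11/320 = 6/11
P(X=3 | obs) = 1/64 / 11/320 = 5/11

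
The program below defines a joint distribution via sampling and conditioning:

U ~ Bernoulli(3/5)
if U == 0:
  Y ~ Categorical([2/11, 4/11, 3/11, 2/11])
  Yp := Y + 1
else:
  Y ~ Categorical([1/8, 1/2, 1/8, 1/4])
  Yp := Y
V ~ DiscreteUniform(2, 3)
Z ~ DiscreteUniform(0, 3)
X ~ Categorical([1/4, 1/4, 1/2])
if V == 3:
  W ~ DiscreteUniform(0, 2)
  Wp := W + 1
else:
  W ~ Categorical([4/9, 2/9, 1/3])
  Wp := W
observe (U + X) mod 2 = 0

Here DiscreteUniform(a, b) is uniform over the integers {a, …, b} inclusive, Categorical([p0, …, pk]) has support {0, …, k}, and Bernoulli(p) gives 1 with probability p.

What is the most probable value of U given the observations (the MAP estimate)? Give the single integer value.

argmax_v P(U = v | obs) = 0

Enumerate traces; 288 have nonzero weight after conditioning:
  (U=0, Y=0, V=2, Z=0, X=0, W=0) weight 1/990
  (U=0, Y=0, V=2, Z=0, X=0, W=1) weight 1/1980
  (U=0, Y=0, V=2, Z=0, X=0, W=2) weight 1/1320
  (U=0, Y=0, V=2, Z=0, X=2, W=0) weight 1/495
  (U=0, Y=0, V=2, Z=0, X=2, W=1) weight 1/990
  (U=0, Y=0, V=2, Z=0, X=2, W=2) weight 1/660
  (U=0, Y=0, V=2, Z=1, X=0, W=0) weight 1/990
  (U=0, Y=0, V=2, Z=1, X=0, W=1) weight 1/1980
  (U=1, Y=0, V=2, Z=0, X=1, W=0) weight 1/960
  … 279 more
Group by U:
  weight(U=0) = 3/10
  weight(U=1) = 3/20
Total weight = 3/10 + 3/20 = 9/20
P(U=0 | obs) = 3/10 / 9/20 = 2/3
P(U=1 | obs) = 3/20 / 9/20 = 1/3
argmax = 0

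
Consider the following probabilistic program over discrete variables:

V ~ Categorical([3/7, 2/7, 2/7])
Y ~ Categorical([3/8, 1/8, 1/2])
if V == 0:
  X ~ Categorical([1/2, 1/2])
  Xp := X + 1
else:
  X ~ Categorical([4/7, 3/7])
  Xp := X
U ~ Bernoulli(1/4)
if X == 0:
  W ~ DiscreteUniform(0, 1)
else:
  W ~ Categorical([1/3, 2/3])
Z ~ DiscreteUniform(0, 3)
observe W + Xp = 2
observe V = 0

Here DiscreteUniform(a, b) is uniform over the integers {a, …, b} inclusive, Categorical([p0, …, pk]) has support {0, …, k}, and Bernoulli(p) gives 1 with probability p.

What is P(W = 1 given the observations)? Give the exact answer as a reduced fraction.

P(W = 1 | obs) = 3/5

Enumerate traces; 48 have nonzero weight after conditioning:
  (V=0, Y=0, X=0, U=0, W=1, Z=0) weight 27/3584
  (V=0, Y=0, X=0, U=0, W=1, Z=1) weight 27/3584
  (V=0, Y=0, X=0, U=0, W=1, Z=2) weight 27/3584
  (V=0, Y=0, X=0, U=0, W=1, Z=3) weight 27/3584
  (V=0, Y=0, X=0, U=1, W=1, Z=0) weight 9/3584
  (V=0, Y=0, X=0, U=1, W=1, Z=1) weight 9/3584
  (V=0, Y=0, X=0, U=1, W=1, Z=2) weight 9/3584
  (V=0, Y=0, X=0, U=1, W=1, Z=3) weight 9/3584
  (V=0, Y=0, X=1, U=0, W=0, Z=0) weight 9/1792
  … 39 more
Group by W:
  weight(W=0) = 1/14
  weight(W=1) = 3/28
Total weight = 1/14 + 3/28 = 5/28
P(W=0 | obs) = 1/14 / 5/28 = 2/5
P(W=1 | obs) = 3/28 / 5/28 = 3/5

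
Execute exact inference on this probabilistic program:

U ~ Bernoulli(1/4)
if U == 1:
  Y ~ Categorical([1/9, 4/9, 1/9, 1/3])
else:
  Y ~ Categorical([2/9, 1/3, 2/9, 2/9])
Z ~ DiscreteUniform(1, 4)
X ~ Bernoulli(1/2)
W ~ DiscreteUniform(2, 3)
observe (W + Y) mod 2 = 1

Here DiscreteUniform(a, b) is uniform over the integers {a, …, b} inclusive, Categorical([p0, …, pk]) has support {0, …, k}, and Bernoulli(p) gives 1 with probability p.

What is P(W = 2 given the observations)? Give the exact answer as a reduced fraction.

Enumerate traces; 64 have nonzero weight after conditioning:
  (U=0, Y=0, Z=1, X=0, W=3) weight 1/96
  (U=0, Y=0, Z=1, X=1, W=3) weight 1/96
  (U=0, Y=0, Z=2, X=0, W=3) weight 1/96
  (U=0, Y=0, Z=2, X=1, W=3) weight 1/96
  (U=0, Y=0, Z=3, X=0, W=3) weight 1/96
  (U=0, Y=0, Z=3, X=1, W=3) weight 1/96
  (U=0, Y=0, Z=4, X=0, W=3) weight 1/96
  (U=0, Y=0, Z=4, X=1, W=3) weight 1/96
  (U=0, Y=1, Z=1, X=0, W=2) weight 1/64
  … 55 more
Group by W:
  weight(W=2) = 11/36
  weight(W=3) = 7/36
Total weight = 11/36 + 7/36 = 1/2
P(W=2 | obs) = 11/36 / 1/2 = 11/18
P(W=3 | obs) = 7/36 / 1/2 = 7/18

P(W = 2 | obs) = 11/18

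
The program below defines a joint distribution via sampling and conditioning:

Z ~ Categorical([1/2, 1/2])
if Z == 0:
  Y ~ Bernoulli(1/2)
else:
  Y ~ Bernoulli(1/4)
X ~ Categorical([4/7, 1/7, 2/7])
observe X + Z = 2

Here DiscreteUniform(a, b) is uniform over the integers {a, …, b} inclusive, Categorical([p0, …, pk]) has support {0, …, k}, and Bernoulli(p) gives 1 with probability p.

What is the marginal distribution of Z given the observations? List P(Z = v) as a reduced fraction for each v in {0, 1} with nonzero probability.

Enumerate traces; 4 have nonzero weight after conditioning:
  (Z=0, Y=0, X=2) weight 1/14
  (Z=0, Y=1, X=2) weight 1/14
  (Z=1, Y=0, X=1) weight 3/56
  (Z=1, Y=1, X=1) weight 1/56
Group by Z:
  weight(Z=0) = 1/7
  weight(Z=1) = 1/14
Total weight = 1/7 + 1/14 = 3/14
P(Z=0 | obs) = 1/7 / 3/14 = 2/3
P(Z=1 | obs) = 1/14 / 3/14 = 1/3

P(Z=0) = 2/3, P(Z=1) = 1/3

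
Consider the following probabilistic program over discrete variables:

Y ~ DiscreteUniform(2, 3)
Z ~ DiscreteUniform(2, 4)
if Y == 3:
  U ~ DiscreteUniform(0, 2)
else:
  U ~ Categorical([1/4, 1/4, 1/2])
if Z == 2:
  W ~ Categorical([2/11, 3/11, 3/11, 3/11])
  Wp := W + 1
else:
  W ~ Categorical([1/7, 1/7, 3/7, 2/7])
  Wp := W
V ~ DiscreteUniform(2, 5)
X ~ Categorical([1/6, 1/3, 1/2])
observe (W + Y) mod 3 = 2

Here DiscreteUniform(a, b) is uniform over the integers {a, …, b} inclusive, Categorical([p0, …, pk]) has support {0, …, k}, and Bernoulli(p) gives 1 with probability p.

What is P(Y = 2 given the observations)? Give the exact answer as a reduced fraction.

P(Y = 2 | obs) = 101/188

Enumerate traces; 324 have nonzero weight after conditioning:
  (Y=2, Z=2, U=0, W=0, V=2, X=0) weight 1/3168
  (Y=2, Z=2, U=0, W=0, V=2, X=1) weight 1/1584
  (Y=2, Z=2, U=0, W=0, V=2, X=2) weight 1/1056
  (Y=2, Z=2, U=0, W=0, V=3, X=0) weight 1/3168
  (Y=2, Z=2, U=0, W=0, V=3, X=1) weight 1/1584
  (Y=2, Z=2, U=0, W=0, V=3, X=2) weight 1/1056
  (Y=2, Z=2, U=0, W=0, V=4, X=0) weight 1/3168
  (Y=2, Z=2, U=0, W=0, V=4, X=1) weight 1/1584
  (Y=3, Z=2, U=0, W=2, V=2, X=0) weight 1/1584
  … 315 more
Group by Y:
  weight(Y=2) = 101/462
  weight(Y=3) = 29/154
Total weight = 101/462 + 29/154 = 94/231
P(Y=2 | obs) = 101/462 / 94/231 = 101/188
P(Y=3 | obs) = 29/154 / 94/231 = 87/188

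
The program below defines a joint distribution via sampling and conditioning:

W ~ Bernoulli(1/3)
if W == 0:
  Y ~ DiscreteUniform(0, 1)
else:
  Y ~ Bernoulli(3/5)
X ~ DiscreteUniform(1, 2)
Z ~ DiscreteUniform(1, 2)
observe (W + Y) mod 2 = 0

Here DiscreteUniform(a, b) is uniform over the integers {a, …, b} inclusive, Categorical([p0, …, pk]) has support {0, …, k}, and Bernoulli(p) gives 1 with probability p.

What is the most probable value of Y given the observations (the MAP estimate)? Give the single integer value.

argmax_v P(Y = v | obs) = 0

Enumerate traces; 8 have nonzero weight after conditioning:
  (W=0, Y=0, X=1, Z=1) weight 1/12
  (W=0, Y=0, X=1, Z=2) weight 1/12
  (W=0, Y=0, X=2, Z=1) weight 1/12
  (W=0, Y=0, X=2, Z=2) weight 1/12
  (W=1, Y=1, X=1, Z=1) weight 1/20
  (W=1, Y=1, X=1, Z=2) weight 1/20
  (W=1, Y=1, X=2, Z=1) weight 1/20
  (W=1, Y=1, X=2, Z=2) weight 1/20
Group by Y:
  weight(Y=0) = 1/3
  weight(Y=1) = 1/5
Total weight = 1/3 + 1/5 = 8/15
P(Y=0 | obs) = 1/3 / 8/15 = 5/8
P(Y=1 | obs) = 1/5 / 8/15 = 3/8
argmax = 0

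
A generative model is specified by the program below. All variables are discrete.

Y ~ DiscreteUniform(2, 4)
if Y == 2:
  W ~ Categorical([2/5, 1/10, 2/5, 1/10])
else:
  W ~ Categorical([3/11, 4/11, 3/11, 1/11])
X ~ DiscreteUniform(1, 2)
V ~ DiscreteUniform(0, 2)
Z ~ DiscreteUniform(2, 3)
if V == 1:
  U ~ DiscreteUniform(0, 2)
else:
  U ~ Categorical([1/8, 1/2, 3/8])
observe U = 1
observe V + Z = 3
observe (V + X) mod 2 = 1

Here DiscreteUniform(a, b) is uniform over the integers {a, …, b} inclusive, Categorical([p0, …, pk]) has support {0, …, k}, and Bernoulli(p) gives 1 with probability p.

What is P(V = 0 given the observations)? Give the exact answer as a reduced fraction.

Enumerate traces; 24 have nonzero weight after conditioning:
  (Y=2, W=0, X=1, V=0, Z=3, U=1) weight 1/180
  (Y=2, W=0, X=2, V=1, Z=2, U=1) weight 1/270
  (Y=2, W=1, X=1, V=0, Z=3, U=1) weight 1/720
  (Y=2, W=1, X=2, V=1, Z=2, U=1) weight 1/1080
  (Y=2, W=2, X=1, V=0, Z=3, U=1) weight 1/180
  (Y=2, W=2, X=2, V=1, Z=2, U=1) weight 1/270
  (Y=2, W=3, X=1, V=0, Z=3, U=1) weight 1/720
  (Y=2, W=3, X=2, V=1, Z=2, U=1) weight 1/1080
  … 16 more
Group by V:
  weight(V=0) = 1/24
  weight(V=1) = 1/36
Total weight = 1/24 + 1/36 = 5/72
P(V=0 | obs) = 1/24 / 5/72 = 3/5
P(V=1 | obs) = 1/36 / 5/72 = 2/5

P(V = 0 | obs) = 3/5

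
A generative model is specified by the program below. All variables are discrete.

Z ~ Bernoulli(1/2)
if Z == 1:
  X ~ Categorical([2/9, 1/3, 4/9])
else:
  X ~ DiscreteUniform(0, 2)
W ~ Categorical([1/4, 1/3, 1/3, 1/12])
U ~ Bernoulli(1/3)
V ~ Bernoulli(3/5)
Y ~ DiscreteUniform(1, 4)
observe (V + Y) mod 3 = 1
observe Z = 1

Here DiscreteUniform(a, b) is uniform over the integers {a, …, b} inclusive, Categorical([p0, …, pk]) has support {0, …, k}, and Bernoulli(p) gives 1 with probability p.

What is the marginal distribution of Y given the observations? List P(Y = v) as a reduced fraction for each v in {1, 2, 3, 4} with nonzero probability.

P(Y=1) = 2/7, P(Y=3) = 3/7, P(Y=4) = 2/7

Enumerate traces; 72 have nonzero weight after conditioning:
  (Z=1, X=0, W=0, U=0, V=0, Y=1) weight 1/540
  (Z=1, X=0, W=0, U=0, V=0, Y=4) weight 1/540
  (Z=1, X=0, W=0, U=0, V=1, Y=3) weight 1/360
  (Z=1, X=0, W=0, U=1, V=0, Y=1) weight 1/1080
  (Z=1, X=0, W=0, U=1, V=0, Y=4) weight 1/1080
  (Z=1, X=0, W=0, U=1, V=1, Y=3) weight 1/720
  (Z=1, X=0, W=1, U=0, V=0, Y=1) weight 1/405
  (Z=1, X=0, W=1, U=0, V=0, Y=4) weight 1/405
  … 64 more
Group by Y:
  weight(Y=1) = 1/20
  weight(Y=3) = 3/40
  weight(Y=4) = 1/20
Total weight = 1/20 + 3/40 + 1/20 = 7/40
P(Y=1 | obs) = 1/20 / 7/40 = 2/7
P(Y=3 | obs) = 3/40 / 7/40 = 3/7
P(Y=4 | obs) = 1/20 / 7/40 = 2/7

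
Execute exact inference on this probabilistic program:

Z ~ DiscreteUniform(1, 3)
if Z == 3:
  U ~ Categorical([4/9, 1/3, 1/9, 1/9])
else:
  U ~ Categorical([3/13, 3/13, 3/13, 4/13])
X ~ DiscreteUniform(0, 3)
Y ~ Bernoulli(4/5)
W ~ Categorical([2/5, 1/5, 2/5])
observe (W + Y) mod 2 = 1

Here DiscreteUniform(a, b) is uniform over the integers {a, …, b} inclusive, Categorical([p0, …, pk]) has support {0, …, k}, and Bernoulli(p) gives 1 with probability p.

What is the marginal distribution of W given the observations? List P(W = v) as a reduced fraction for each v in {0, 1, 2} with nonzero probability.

Enumerate traces; 144 have nonzero weight after conditioning:
  (Z=1, U=0, X=0, Y=0, W=1) weight 1/1300
  (Z=1, U=0, X=0, Y=1, W=0) weight 2/325
  (Z=1, U=0, X=0, Y=1, W=2) weight 2/325
  (Z=1, U=0, X=1, Y=0, W=1) weight 1/1300
  (Z=1, U=0, X=1, Y=1, W=0) weight 2/325
  (Z=1, U=0, X=1, Y=1, W=2) weight 2/325
  (Z=1, U=0, X=2, Y=0, W=1) weight 1/1300
  (Z=1, U=0, X=2, Y=1, W=0) weight 2/325
  … 136 more
Group by W:
  weight(W=0) = 8/25
  weight(W=1) = 1/25
  weight(W=2) = 8/25
Total weight = 8/25 + 1/25 + 8/25 = 17/25
P(W=0 | obs) = 8/25 / 17/25 = 8/17
P(W=1 | obs) = 1/25 / 17/25 = 1/17
P(W=2 | obs) = 8/25 / 17/25 = 8/17

P(W=0) = 8/17, P(W=1) = 1/17, P(W=2) = 8/17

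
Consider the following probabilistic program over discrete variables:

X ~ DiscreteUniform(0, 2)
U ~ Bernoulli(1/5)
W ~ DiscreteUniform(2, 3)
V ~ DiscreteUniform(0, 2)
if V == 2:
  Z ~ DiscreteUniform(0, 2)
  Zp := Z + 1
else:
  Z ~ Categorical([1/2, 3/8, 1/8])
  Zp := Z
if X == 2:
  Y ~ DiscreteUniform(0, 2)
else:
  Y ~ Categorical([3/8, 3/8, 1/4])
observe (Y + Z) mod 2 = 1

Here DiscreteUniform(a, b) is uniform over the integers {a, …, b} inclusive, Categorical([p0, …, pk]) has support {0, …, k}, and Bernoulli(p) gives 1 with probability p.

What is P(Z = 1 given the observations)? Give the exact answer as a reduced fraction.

Enumerate traces; 144 have nonzero weight after conditioning:
  (X=0, U=0, W=2, V=0, Z=0, Y=1) weight 1/120
  (X=0, U=0, W=2, V=0, Z=1, Y=0) weight 1/160
  (X=0, U=0, W=2, V=0, Z=1, Y=2) weight 1/240
  (X=0, U=0, W=2, V=0, Z=2, Y=1) weight 1/480
  (X=0, U=0, W=2, V=1, Z=0, Y=1) weight 1/120
  (X=0, U=0, W=2, V=1, Z=1, Y=0) weight 1/160
  (X=0, U=0, W=2, V=1, Z=1, Y=2) weight 1/240
  (X=0, U=0, W=2, V=1, Z=2, Y=1) weight 1/480
  … 136 more
Group by Z:
  weight(Z=0) = 13/81
  weight(Z=1) = 299/1296
  weight(Z=2) = 91/1296
Total weight = 13/81 + 299/1296 + 91/1296 = 299/648
P(Z=0 | obs) = 13/81 / 299/648 = 8/23
P(Z=1 | obs) = 299/1296 / 299/648 = 1/2
P(Z=2 | obs) = 91/1296 / 299/648 = 7/46

P(Z = 1 | obs) = 1/2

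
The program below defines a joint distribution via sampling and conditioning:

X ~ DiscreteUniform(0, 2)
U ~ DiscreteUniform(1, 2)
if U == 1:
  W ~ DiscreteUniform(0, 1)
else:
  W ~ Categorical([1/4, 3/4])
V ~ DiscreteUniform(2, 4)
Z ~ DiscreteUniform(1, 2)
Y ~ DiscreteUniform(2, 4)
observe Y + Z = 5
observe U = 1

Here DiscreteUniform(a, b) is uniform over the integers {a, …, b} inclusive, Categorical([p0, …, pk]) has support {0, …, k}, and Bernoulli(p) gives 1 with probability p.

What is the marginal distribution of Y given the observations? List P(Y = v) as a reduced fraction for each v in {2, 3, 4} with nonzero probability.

P(Y=3) = 1/2, P(Y=4) = 1/2

Enumerate traces; 36 have nonzero weight after conditioning:
  (X=0, U=1, W=0, V=2, Z=1, Y=4) weight 1/216
  (X=0, U=1, W=0, V=2, Z=2, Y=3) weight 1/216
  (X=0, U=1, W=0, V=3, Z=1, Y=4) weight 1/216
  (X=0, U=1, W=0, V=3, Z=2, Y=3) weight 1/216
  (X=0, U=1, W=0, V=4, Z=1, Y=4) weight 1/216
  (X=0, U=1, W=0, V=4, Z=2, Y=3) weight 1/216
  (X=0, U=1, W=1, V=2, Z=1, Y=4) weight 1/216
  (X=0, U=1, W=1, V=2, Z=2, Y=3) weight 1/216
  … 28 more
Group by Y:
  weight(Y=3) = 1/12
  weight(Y=4) = 1/12
Total weight = 1/12 + 1/12 = 1/6
P(Y=3 | obs) = 1/12 / 1/6 = 1/2
P(Y=4 | obs) = 1/12 / 1/6 = 1/2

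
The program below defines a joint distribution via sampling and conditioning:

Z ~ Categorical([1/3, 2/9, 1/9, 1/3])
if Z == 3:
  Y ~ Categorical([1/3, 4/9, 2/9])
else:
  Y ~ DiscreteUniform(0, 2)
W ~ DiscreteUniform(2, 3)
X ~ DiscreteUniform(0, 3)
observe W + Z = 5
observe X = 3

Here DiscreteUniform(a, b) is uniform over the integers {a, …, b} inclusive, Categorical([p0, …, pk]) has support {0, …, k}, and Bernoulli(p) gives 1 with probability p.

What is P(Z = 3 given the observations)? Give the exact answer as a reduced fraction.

Enumerate traces; 6 have nonzero weight after conditioning:
  (Z=2, Y=0, W=3, X=3) weight 1/216
  (Z=2, Y=1, W=3, X=3) weight 1/216
  (Z=2, Y=2, W=3, X=3) weight 1/216
  (Z=3, Y=0, W=2, X=3) weight 1/72
  (Z=3, Y=1, W=2, X=3) weight 1/54
  (Z=3, Y=2, W=2, X=3) weight 1/108
Group by Z:
  weight(Z=2) = 1/72
  weight(Z=3) = 1/24
Total weight = 1/72 + 1/24 = 1/18
P(Z=2 | obs) = 1/72 / 1/18 = 1/4
P(Z=3 | obs) = 1/24 / 1/18 = 3/4

P(Z = 3 | obs) = 3/4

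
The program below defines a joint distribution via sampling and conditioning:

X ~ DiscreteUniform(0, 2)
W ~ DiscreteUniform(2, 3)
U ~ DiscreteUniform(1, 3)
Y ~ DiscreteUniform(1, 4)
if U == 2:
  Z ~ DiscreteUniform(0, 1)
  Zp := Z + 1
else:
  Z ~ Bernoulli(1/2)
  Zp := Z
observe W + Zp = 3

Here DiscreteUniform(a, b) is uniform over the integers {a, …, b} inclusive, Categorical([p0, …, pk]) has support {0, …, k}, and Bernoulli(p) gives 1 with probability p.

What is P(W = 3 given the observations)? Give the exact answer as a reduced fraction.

Enumerate traces; 60 have nonzero weight after conditioning:
  (X=0, W=2, U=1, Y=1, Z=1) weight 1/144
  (X=0, W=2, U=1, Y=2, Z=1) weight 1/144
  (X=0, W=2, U=1, Y=3, Z=1) weight 1/144
  (X=0, W=2, U=1, Y=4, Z=1) weight 1/144
  (X=0, W=2, U=2, Y=1, Z=0) weight 1/144
  (X=0, W=2, U=2, Y=2, Z=0) weight 1/144
  (X=0, W=2, U=2, Y=3, Z=0) weight 1/144
  (X=0, W=2, U=2, Y=4, Z=0) weight 1/144
  (X=0, W=3, U=1, Y=1, Z=0) weight 1/144
  … 51 more
Group by W:
  weight(W=2) = 1/4
  weight(W=3) = 1/6
Total weight = 1/4 + 1/6 = 5/12
P(W=2 | obs) = 1/4 / 5/12 = 3/5
P(W=3 | obs) = 1/6 / 5/12 = 2/5

P(W = 3 | obs) = 2/5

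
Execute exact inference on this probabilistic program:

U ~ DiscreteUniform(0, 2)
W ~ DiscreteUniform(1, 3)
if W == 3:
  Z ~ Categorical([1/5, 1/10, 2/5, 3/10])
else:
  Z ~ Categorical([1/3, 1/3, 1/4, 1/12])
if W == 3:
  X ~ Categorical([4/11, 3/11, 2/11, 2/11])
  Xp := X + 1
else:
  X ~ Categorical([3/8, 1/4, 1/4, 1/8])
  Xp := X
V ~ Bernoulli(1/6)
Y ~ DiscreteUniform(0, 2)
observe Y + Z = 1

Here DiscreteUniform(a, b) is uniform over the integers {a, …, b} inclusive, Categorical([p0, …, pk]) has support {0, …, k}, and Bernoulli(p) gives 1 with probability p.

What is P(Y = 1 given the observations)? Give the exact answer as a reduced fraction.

Enumerate traces; 144 have nonzero weight after conditioning:
  (U=0, W=1, Z=0, X=0, V=0, Y=1) weight 5/1296
  (U=0, W=1, Z=0, X=0, V=1, Y=1) weight 1/1296
  (U=0, W=1, Z=0, X=1, V=0, Y=1) weight 5/1944
  (U=0, W=1, Z=0, X=1, V=1, Y=1) weight 1/1944
  (U=0, W=1, Z=0, X=2, V=0, Y=1) weight 5/1944
  (U=0, W=1, Z=0, X=2, V=1, Y=1) weight 1/1944
  (U=0, W=1, Z=0, X=3, V=0, Y=1) weight 5/3888
  (U=0, W=1, Z=0, X=3, V=1, Y=1) weight 1/3888
  (U=0, W=1, Z=1, X=0, V=0, Y=0) weight 5/1296
  … 135 more
Group by Y:
  weight(Y=0) = 23/270
  weight(Y=1) = 13/135
Total weight = 23/270 + 13/135 = 49/270
P(Y=0 | obs) = 23/270 / 49/270 = 23/49
P(Y=1 | obs) = 13/135 / 49/270 = 26/49

P(Y = 1 | obs) = 26/49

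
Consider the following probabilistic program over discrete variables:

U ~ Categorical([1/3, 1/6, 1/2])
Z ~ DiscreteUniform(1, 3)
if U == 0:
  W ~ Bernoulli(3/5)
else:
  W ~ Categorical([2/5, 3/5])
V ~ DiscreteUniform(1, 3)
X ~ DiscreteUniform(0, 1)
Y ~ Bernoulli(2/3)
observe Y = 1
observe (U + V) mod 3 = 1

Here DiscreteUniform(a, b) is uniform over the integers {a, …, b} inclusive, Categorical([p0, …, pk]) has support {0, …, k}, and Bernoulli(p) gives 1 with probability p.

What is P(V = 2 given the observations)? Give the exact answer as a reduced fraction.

P(V = 2 | obs) = 1/2

Enumerate traces; 36 have nonzero weight after conditioning:
  (U=0, Z=1, W=0, V=1, X=0, Y=1) weight 2/405
  (U=0, Z=1, W=0, V=1, X=1, Y=1) weight 2/405
  (U=0, Z=1, W=1, V=1, X=0, Y=1) weight 1/135
  (U=0, Z=1, W=1, V=1, X=1, Y=1) weight 1/135
  (U=0, Z=2, W=0, V=1, X=0, Y=1) weight 2/405
  (U=0, Z=2, W=0, V=1, X=1, Y=1) weight 2/405
  (U=0, Z=2, W=1, V=1, X=0, Y=1) weight 1/135
  (U=0, Z=2, W=1, V=1, X=1, Y=1) weight 1/135
  (U=1, Z=1, W=0, V=3, X=0, Y=1) weight 1/405
  (U=2, Z=1, W=0, V=2, X=0, Y=1) weight 1/135
  … 26 more
Group by V:
  weight(V=1) = 2/27
  weight(V=2) = 1/9
  weight(V=3) = 1/27
Total weight = 2/27 + 1/9 + 1/27 = 2/9
P(V=1 | obs) = 2/27 / 2/9 = 1/3
P(V=2 | obs) = 1/9 / 2/9 = 1/2
P(V=3 | obs) = 1/27 / 2/9 = 1/6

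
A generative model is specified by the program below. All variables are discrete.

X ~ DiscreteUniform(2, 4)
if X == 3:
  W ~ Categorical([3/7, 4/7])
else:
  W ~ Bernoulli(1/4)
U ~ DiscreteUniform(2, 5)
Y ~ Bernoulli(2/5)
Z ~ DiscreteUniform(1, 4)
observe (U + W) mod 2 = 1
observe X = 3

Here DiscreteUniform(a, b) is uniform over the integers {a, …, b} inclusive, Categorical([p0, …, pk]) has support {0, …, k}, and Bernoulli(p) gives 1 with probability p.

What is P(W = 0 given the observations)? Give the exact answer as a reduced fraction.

P(W = 0 | obs) = 3/7

Enumerate traces; 32 have nonzero weight after conditioning:
  (X=3, W=0, U=3, Y=0, Z=1) weight 3/560
  (X=3, W=0, U=3, Y=0, Z=2) weight 3/560
  (X=3, W=0, U=3, Y=0, Z=3) weight 3/560
  (X=3, W=0, U=3, Y=0, Z=4) weight 3/560
  (X=3, W=0, U=3, Y=1, Z=1) weight 1/280
  (X=3, W=0, U=3, Y=1, Z=2) weight 1/280
  (X=3, W=0, U=3, Y=1, Z=3) weight 1/280
  (X=3, W=0, U=3, Y=1, Z=4) weight 1/280
  (X=3, W=1, U=2, Y=0, Z=1) weight 1/140
  … 23 more
Group by W:
  weight(W=0) = 1/14
  weight(W=1) = 2/21
Total weight = 1/14 + 2/21 = 1/6
P(W=0 | obs) = 1/14 / 1/6 = 3/7
P(W=1 | obs) = 2/21 / 1/6 = 4/7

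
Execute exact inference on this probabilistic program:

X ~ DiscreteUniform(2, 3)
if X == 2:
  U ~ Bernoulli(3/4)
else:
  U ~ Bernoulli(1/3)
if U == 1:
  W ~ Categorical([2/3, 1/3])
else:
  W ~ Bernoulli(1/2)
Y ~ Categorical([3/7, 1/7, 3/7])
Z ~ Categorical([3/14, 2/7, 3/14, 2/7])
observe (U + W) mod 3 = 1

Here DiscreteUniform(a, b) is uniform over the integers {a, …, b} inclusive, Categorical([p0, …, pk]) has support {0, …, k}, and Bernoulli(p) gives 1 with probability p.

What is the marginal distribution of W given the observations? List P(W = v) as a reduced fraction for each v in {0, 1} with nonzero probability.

P(W=0) = 52/85, P(W=1) = 33/85

Enumerate traces; 48 have nonzero weight after conditioning:
  (X=2, U=0, W=1, Y=0, Z=0) weight 9/1568
  (X=2, U=0, W=1, Y=0, Z=1) weight 3/392
  (X=2, U=0, W=1, Y=0, Z=2) weight 9/1568
  (X=2, U=0, W=1, Y=0, Z=3) weight 3/392
  (X=2, U=0, W=1, Y=1, Z=0) weight 3/1568
  (X=2, U=0, W=1, Y=1, Z=1) weight 1/392
  (X=2, U=0, W=1, Y=1, Z=2) weight 3/1568
  (X=2, U=0, W=1, Y=1, Z=3) weight 1/392
  (X=2, U=1, W=0, Y=0, Z=0) weight 9/392
  … 39 more
Group by W:
  weight(W=0) = 13/36
  weight(W=1) = 11/48
Total weight = 13/36 + 11/48 = 85/144
P(W=0 | obs) = 13/36 / 85/144 = 52/85
P(W=1 | obs) = 11/48 / 85/144 = 33/85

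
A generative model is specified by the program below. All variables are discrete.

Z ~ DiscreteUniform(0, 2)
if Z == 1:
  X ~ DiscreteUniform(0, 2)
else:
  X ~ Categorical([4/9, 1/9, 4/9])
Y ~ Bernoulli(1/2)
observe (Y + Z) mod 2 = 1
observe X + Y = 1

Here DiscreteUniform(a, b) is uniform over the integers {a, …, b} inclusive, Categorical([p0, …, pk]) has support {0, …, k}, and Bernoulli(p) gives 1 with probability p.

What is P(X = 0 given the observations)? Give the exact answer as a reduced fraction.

Enumerate traces; 3 have nonzero weight after conditioning:
  (Z=0, X=0, Y=1) weight 2/27
  (Z=1, X=1, Y=0) weight 1/18
  (Z=2, X=0, Y=1) weight 2/27
Group by X:
  weight(X=0) = 4/27
  weight(X=1) = 1/18
Total weight = 4/27 + 1/18 = 11/54
P(X=0 | obs) = 4/27 / 11/54 = 8/11
P(X=1 | obs) = 1/18 / 11/54 = 3/11

P(X = 0 | obs) = 8/11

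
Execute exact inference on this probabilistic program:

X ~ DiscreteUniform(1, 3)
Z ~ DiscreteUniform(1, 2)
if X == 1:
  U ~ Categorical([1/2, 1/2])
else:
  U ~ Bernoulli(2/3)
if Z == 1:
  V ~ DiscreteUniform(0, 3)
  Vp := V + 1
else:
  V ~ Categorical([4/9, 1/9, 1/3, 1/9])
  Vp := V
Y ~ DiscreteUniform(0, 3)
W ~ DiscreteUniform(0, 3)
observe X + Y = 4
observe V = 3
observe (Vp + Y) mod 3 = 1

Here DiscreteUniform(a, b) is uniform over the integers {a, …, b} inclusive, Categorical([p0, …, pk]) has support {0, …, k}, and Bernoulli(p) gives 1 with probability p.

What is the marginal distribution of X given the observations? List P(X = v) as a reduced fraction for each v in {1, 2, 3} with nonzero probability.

Enumerate traces; 16 have nonzero weight after conditioning:
  (X=1, Z=1, U=0, V=3, Y=3, W=0) weight 1/768
  (X=1, Z=1, U=0, V=3, Y=3, W=1) weight 1/768
  (X=1, Z=1, U=0, V=3, Y=3, W=2) weight 1/768
  (X=1, Z=1, U=0, V=3, Y=3, W=3) weight 1/768
  (X=1, Z=1, U=1, V=3, Y=3, W=0) weight 1/768
  (X=1, Z=1, U=1, V=3, Y=3, W=1) weight 1/768
  (X=1, Z=1, U=1, V=3, Y=3, W=2) weight 1/768
  (X=1, Z=1, U=1, V=3, Y=3, W=3) weight 1/768
  (X=3, Z=2, U=0, V=3, Y=1, W=0) weight 1/2592
  … 7 more
Group by X:
  weight(X=1) = 1/96
  weight(X=3) = 1/216
Total weight = 1/96 + 1/216 = 13/864
P(X=1 | obs) = 1/96 / 13/864 = 9/13
P(X=3 | obs) = 1/216 / 13/864 = 4/13

P(X=1) = 9/13, P(X=3) = 4/13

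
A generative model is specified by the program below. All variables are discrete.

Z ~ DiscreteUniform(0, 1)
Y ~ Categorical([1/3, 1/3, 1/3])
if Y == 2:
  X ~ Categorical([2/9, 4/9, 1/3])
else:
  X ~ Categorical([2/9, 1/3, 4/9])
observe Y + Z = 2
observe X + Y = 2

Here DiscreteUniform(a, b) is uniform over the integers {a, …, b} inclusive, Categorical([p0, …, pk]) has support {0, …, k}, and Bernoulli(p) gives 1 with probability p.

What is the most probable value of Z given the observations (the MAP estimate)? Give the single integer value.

argmax_v P(Z = v | obs) = 1

Enumerate traces; 2 have nonzero weight after conditioning:
  (Z=0, Y=2, X=0) weight 1/27
  (Z=1, Y=1, X=1) weight 1/18
Group by Z:
  weight(Z=0) = 1/27
  weight(Z=1) = 1/18
Total weight = 1/27 + 1/18 = 5/54
P(Z=0 | obs) = 1/27 / 5/54 = 2/5
P(Z=1 | obs) = 1/18 / 5/54 = 3/5
argmax = 1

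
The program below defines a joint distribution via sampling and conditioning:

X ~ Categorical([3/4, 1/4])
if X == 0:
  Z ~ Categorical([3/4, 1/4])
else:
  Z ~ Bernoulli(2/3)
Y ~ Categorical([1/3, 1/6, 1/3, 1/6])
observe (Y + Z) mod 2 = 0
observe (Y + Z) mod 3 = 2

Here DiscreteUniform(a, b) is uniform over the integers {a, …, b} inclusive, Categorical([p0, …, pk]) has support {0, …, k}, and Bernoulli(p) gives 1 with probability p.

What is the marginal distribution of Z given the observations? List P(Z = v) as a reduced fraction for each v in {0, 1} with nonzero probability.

P(Z=0) = 62/79, P(Z=1) = 17/79

Enumerate traces; 4 have nonzero weight after conditioning:
  (X=0, Z=0, Y=2) weight 3/16
  (X=0, Z=1, Y=1) weight 1/32
  (X=1, Z=0, Y=2) weight 1/36
  (X=1, Z=1, Y=1) weight 1/36
Group by Z:
  weight(Z=0) = 31/144
  weight(Z=1) = 17/288
Total weight = 31/144 + 17/288 = 79/288
P(Z=0 | obs) = 31/144 / 79/288 = 62/79
P(Z=1 | obs) = 17/288 / 79/288 = 17/79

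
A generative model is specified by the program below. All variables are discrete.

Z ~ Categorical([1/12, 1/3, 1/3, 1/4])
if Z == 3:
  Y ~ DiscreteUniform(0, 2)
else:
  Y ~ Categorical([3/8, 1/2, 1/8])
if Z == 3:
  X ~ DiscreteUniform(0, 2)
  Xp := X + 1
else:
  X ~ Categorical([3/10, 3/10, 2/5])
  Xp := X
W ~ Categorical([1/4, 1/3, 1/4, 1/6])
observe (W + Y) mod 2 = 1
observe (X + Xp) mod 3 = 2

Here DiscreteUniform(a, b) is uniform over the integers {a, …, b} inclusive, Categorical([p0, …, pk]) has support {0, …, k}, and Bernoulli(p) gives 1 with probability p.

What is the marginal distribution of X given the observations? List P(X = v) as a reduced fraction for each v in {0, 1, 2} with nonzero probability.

P(X=1) = 27/37, P(X=2) = 10/37

Enumerate traces; 24 have nonzero weight after conditioning:
  (Z=0, Y=0, X=1, W=1) weight 1/320
  (Z=0, Y=0, X=1, W=3) weight 1/640
  (Z=0, Y=1, X=1, W=0) weight 1/320
  (Z=0, Y=1, X=1, W=2) weight 1/320
  (Z=0, Y=2, X=1, W=1) weight 1/960
  (Z=0, Y=2, X=1, W=3) weight 1/1920
  (Z=1, Y=0, X=1, W=1) weight 1/80
  (Z=1, Y=0, X=1, W=3) weight 1/160
  (Z=3, Y=0, X=2, W=1) weight 1/108
  … 15 more
Group by X:
  weight(X=1) = 9/80
  weight(X=2) = 1/24
Total weight = 9/80 + 1/24 = 37/240
P(X=1 | obs) = 9/80 / 37/240 = 27/37
P(X=2 | obs) = 1/24 / 37/240 = 10/37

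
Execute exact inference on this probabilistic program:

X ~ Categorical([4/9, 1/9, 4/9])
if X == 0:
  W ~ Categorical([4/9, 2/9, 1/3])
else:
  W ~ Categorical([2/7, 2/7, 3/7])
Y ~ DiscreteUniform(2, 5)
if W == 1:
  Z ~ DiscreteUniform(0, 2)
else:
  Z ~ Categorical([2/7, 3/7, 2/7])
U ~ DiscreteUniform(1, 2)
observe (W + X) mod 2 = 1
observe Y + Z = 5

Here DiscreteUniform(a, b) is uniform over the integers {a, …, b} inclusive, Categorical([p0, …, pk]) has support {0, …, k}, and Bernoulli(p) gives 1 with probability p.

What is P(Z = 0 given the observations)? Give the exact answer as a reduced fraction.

Enumerate traces; 24 have nonzero weight after conditioning:
  (X=0, W=1, Y=3, Z=2, U=1) weight 1/243
  (X=0, W=1, Y=3, Z=2, U=2) weight 1/243
  (X=0, W=1, Y=4, Z=1, U=1) weight 1/243
  (X=0, W=1, Y=4, Z=1, U=2) weight 1/243
  (X=0, W=1, Y=5, Z=0, U=1) weight 1/243
  (X=0, W=1, Y=5, Z=0, U=2) weight 1/243
  (X=1, W=0, Y=3, Z=2, U=1) weight 1/882
  (X=1, W=0, Y=3, Z=2, U=2) weight 1/882
  … 16 more
Group by Z:
  weight(Z=0) = 583/23814
  weight(Z=1) = 1301/47628
  weight(Z=2) = 583/23814
Total weight = 583/23814 + 1301/47628 + 583/23814 = 173/2268
P(Z=0 | obs) = 583/23814 / 173/2268 = 1166/3633
P(Z=1 | obs) = 1301/47628 / 173/2268 = 1301/3633
P(Z=2 | obs) = 583/23814 / 173/2268 = 1166/3633

P(Z = 0 | obs) = 1166/3633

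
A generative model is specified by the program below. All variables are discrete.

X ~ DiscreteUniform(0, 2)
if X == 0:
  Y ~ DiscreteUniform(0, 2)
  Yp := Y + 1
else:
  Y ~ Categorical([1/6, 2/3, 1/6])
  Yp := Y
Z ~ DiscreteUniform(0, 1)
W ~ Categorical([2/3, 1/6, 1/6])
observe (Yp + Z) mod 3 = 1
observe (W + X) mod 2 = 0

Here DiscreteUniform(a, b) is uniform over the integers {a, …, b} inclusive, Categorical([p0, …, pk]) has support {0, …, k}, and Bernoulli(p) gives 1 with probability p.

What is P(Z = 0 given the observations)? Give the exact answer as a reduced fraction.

Enumerate traces; 10 have nonzero weight after conditioning:
  (X=0, Y=0, Z=0, W=0) weight 1/27
  (X=0, Y=0, Z=0, W=2) weight 1/108
  (X=0, Y=2, Z=1, W=0) weight 1/27
  (X=0, Y=2, Z=1, W=2) weight 1/108
  (X=1, Y=0, Z=1, W=1) weight 1/216
  (X=1, Y=1, Z=0, W=1) weight 1/54
  (X=2, Y=0, Z=1, W=0) weight 1/54
  (X=2, Y=0, Z=1, W=2) weight 1/216
  … 2 more
Group by Z:
  weight(Z=0) = 17/108
  weight(Z=1) = 2/27
Total weight = 17/108 + 2/27 = 25/108
P(Z=0 | obs) = 17/108 / 25/108 = 17/25
P(Z=1 | obs) = 2/27 / 25/108 = 8/25

P(Z = 0 | obs) = 17/25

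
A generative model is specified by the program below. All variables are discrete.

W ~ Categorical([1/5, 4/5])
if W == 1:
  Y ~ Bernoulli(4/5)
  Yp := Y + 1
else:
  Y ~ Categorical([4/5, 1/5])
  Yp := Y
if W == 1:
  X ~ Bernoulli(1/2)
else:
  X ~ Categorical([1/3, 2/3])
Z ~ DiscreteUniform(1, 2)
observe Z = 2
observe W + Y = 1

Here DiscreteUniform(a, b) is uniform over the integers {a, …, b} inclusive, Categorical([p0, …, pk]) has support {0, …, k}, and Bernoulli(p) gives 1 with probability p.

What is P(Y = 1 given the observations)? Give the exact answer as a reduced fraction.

P(Y = 1 | obs) = 1/5

Enumerate traces; 4 have nonzero weight after conditioning:
  (W=0, Y=1, X=0, Z=2) weight 1/150
  (W=0, Y=1, X=1, Z=2) weight 1/75
  (W=1, Y=0, X=0, Z=2) weight 1/25
  (W=1, Y=0, X=1, Z=2) weight 1/25
Group by Y:
  weight(Y=0) = 2/25
  weight(Y=1) = 1/50
Total weight = 2/25 + 1/50 = 1/10
P(Y=0 | obs) = 2/25 / 1/10 = 4/5
P(Y=1 | obs) = 1/50 / 1/10 = 1/5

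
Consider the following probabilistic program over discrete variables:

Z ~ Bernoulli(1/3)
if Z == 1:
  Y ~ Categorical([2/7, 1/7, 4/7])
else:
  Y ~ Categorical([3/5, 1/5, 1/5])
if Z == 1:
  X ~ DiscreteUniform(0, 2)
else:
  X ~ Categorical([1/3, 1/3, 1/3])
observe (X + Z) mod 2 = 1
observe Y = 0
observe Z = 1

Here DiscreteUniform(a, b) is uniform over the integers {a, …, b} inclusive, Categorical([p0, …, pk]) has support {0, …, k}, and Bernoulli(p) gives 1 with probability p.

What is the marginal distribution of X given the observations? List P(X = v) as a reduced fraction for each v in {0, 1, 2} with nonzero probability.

Enumerate traces; 2 have nonzero weight after conditioning:
  (Z=1, Y=0, X=0) weight 2/63
  (Z=1, Y=0, X=2) weight 2/63
Group by X:
  weight(X=0) = 2/63
  weight(X=2) = 2/63
Total weight = 2/63 + 2/63 = 4/63
P(X=0 | obs) = 2/63 / 4/63 = 1/2
P(X=2 | obs) = 2/63 / 4/63 = 1/2

P(X=0) = 1/2, P(X=2) = 1/2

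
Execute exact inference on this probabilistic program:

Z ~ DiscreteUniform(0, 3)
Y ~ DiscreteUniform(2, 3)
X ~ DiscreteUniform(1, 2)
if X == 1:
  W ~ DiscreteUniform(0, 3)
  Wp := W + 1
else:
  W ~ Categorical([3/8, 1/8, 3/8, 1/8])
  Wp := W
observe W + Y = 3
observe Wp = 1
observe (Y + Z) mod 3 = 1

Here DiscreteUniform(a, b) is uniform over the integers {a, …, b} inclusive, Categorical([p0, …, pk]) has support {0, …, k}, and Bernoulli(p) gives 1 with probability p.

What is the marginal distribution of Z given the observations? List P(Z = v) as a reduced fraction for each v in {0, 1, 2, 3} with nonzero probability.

P(Z=1) = 2/3, P(Z=2) = 1/3

Enumerate traces; 2 have nonzero weight after conditioning:
  (Z=1, Y=3, X=1, W=0) weight 1/64
  (Z=2, Y=2, X=2, W=1) weight 1/128
Group by Z:
  weight(Z=1) = 1/64
  weight(Z=2) = 1/128
Total weight = 1/64 + 1/128 = 3/128
P(Z=1 | obs) = 1/64 / 3/128 = 2/3
P(Z=2 | obs) = 1/128 / 3/128 = 1/3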